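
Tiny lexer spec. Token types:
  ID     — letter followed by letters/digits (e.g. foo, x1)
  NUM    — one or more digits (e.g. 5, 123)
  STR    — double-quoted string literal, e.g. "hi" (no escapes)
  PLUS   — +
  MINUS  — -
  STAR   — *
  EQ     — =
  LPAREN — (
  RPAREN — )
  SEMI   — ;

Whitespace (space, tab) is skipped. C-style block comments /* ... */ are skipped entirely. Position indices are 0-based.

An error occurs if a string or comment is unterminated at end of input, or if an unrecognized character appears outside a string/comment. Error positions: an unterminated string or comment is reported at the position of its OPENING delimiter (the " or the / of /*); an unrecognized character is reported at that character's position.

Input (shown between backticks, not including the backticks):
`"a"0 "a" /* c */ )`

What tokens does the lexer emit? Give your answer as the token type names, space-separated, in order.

pos=0: enter STRING mode
pos=0: emit STR "a" (now at pos=3)
pos=3: emit NUM '0' (now at pos=4)
pos=5: enter STRING mode
pos=5: emit STR "a" (now at pos=8)
pos=9: enter COMMENT mode (saw '/*')
exit COMMENT mode (now at pos=16)
pos=17: emit RPAREN ')'
DONE. 4 tokens: [STR, NUM, STR, RPAREN]

Answer: STR NUM STR RPAREN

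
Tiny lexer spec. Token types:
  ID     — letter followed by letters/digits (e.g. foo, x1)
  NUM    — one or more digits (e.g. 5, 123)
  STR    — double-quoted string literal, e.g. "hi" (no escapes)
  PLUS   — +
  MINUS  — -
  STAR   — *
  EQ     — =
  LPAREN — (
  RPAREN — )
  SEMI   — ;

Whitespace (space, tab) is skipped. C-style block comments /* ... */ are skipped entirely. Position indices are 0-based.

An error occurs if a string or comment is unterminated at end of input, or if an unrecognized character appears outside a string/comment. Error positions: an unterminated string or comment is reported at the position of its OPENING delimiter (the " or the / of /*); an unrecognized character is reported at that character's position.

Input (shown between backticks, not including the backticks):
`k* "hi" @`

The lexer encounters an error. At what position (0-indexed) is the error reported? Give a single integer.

Answer: 8

Derivation:
pos=0: emit ID 'k' (now at pos=1)
pos=1: emit STAR '*'
pos=3: enter STRING mode
pos=3: emit STR "hi" (now at pos=7)
pos=8: ERROR — unrecognized char '@'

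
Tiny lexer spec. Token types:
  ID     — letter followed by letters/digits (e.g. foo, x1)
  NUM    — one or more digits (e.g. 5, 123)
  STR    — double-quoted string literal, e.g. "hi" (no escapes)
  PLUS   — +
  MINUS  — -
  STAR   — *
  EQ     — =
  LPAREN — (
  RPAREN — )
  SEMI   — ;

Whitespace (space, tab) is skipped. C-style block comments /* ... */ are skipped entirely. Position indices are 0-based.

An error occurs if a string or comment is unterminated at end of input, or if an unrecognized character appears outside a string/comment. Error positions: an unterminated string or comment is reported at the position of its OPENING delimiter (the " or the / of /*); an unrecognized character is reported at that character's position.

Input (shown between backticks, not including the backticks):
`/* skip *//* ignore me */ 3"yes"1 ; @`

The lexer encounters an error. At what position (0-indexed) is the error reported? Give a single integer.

Answer: 36

Derivation:
pos=0: enter COMMENT mode (saw '/*')
exit COMMENT mode (now at pos=10)
pos=10: enter COMMENT mode (saw '/*')
exit COMMENT mode (now at pos=25)
pos=26: emit NUM '3' (now at pos=27)
pos=27: enter STRING mode
pos=27: emit STR "yes" (now at pos=32)
pos=32: emit NUM '1' (now at pos=33)
pos=34: emit SEMI ';'
pos=36: ERROR — unrecognized char '@'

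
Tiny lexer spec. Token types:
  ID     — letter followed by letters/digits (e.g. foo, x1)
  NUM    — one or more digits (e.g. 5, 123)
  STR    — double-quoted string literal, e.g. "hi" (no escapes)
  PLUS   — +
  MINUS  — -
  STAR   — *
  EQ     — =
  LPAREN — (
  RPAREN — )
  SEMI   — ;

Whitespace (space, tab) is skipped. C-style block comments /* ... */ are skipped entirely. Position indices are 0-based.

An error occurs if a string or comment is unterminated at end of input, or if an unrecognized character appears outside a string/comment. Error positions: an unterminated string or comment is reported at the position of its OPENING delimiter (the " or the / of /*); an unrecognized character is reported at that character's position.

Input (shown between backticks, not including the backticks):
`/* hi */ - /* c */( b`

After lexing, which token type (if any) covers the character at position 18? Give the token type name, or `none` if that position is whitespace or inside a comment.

pos=0: enter COMMENT mode (saw '/*')
exit COMMENT mode (now at pos=8)
pos=9: emit MINUS '-'
pos=11: enter COMMENT mode (saw '/*')
exit COMMENT mode (now at pos=18)
pos=18: emit LPAREN '('
pos=20: emit ID 'b' (now at pos=21)
DONE. 3 tokens: [MINUS, LPAREN, ID]
Position 18: char is '(' -> LPAREN

Answer: LPAREN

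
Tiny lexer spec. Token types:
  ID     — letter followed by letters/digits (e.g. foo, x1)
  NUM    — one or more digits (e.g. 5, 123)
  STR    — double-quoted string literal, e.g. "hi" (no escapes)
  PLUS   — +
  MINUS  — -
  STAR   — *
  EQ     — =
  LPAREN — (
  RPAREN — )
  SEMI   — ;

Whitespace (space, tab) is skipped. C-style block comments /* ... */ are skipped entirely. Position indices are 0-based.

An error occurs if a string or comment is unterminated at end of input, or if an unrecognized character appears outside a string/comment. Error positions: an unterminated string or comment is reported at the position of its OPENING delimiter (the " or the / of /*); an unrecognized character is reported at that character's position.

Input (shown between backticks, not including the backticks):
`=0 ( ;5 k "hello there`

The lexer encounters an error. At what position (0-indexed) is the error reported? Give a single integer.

pos=0: emit EQ '='
pos=1: emit NUM '0' (now at pos=2)
pos=3: emit LPAREN '('
pos=5: emit SEMI ';'
pos=6: emit NUM '5' (now at pos=7)
pos=8: emit ID 'k' (now at pos=9)
pos=10: enter STRING mode
pos=10: ERROR — unterminated string

Answer: 10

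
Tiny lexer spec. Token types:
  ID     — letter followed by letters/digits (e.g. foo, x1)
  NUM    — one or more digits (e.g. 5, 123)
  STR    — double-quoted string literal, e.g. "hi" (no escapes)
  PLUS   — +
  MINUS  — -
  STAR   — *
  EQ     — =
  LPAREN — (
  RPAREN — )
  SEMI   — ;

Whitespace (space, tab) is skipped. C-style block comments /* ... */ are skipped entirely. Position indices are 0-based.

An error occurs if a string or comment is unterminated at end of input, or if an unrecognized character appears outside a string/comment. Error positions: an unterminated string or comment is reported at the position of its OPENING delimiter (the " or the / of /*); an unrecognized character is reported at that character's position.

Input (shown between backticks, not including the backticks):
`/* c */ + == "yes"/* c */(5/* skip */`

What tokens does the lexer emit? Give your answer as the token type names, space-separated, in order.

pos=0: enter COMMENT mode (saw '/*')
exit COMMENT mode (now at pos=7)
pos=8: emit PLUS '+'
pos=10: emit EQ '='
pos=11: emit EQ '='
pos=13: enter STRING mode
pos=13: emit STR "yes" (now at pos=18)
pos=18: enter COMMENT mode (saw '/*')
exit COMMENT mode (now at pos=25)
pos=25: emit LPAREN '('
pos=26: emit NUM '5' (now at pos=27)
pos=27: enter COMMENT mode (saw '/*')
exit COMMENT mode (now at pos=37)
DONE. 6 tokens: [PLUS, EQ, EQ, STR, LPAREN, NUM]

Answer: PLUS EQ EQ STR LPAREN NUM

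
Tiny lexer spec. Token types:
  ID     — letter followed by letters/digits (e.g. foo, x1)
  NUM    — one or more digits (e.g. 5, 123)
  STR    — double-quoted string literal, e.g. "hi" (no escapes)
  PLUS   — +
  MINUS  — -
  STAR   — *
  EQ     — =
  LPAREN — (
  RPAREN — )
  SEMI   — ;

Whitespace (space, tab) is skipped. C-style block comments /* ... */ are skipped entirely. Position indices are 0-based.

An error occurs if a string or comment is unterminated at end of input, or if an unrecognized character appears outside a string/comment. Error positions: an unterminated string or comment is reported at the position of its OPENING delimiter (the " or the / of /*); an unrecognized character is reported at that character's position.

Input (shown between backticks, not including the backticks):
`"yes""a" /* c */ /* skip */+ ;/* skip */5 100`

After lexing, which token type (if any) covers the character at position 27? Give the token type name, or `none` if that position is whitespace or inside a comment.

pos=0: enter STRING mode
pos=0: emit STR "yes" (now at pos=5)
pos=5: enter STRING mode
pos=5: emit STR "a" (now at pos=8)
pos=9: enter COMMENT mode (saw '/*')
exit COMMENT mode (now at pos=16)
pos=17: enter COMMENT mode (saw '/*')
exit COMMENT mode (now at pos=27)
pos=27: emit PLUS '+'
pos=29: emit SEMI ';'
pos=30: enter COMMENT mode (saw '/*')
exit COMMENT mode (now at pos=40)
pos=40: emit NUM '5' (now at pos=41)
pos=42: emit NUM '100' (now at pos=45)
DONE. 6 tokens: [STR, STR, PLUS, SEMI, NUM, NUM]
Position 27: char is '+' -> PLUS

Answer: PLUS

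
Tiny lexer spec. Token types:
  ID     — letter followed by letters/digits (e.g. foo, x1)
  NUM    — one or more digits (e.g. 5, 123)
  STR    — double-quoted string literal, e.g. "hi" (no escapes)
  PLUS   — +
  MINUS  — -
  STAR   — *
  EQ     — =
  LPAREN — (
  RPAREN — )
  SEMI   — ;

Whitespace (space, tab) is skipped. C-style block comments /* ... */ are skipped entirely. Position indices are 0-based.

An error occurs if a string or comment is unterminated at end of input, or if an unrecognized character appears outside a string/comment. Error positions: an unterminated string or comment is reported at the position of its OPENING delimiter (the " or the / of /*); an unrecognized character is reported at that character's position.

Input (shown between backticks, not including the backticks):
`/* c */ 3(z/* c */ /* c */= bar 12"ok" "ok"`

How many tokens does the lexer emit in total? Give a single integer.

pos=0: enter COMMENT mode (saw '/*')
exit COMMENT mode (now at pos=7)
pos=8: emit NUM '3' (now at pos=9)
pos=9: emit LPAREN '('
pos=10: emit ID 'z' (now at pos=11)
pos=11: enter COMMENT mode (saw '/*')
exit COMMENT mode (now at pos=18)
pos=19: enter COMMENT mode (saw '/*')
exit COMMENT mode (now at pos=26)
pos=26: emit EQ '='
pos=28: emit ID 'bar' (now at pos=31)
pos=32: emit NUM '12' (now at pos=34)
pos=34: enter STRING mode
pos=34: emit STR "ok" (now at pos=38)
pos=39: enter STRING mode
pos=39: emit STR "ok" (now at pos=43)
DONE. 8 tokens: [NUM, LPAREN, ID, EQ, ID, NUM, STR, STR]

Answer: 8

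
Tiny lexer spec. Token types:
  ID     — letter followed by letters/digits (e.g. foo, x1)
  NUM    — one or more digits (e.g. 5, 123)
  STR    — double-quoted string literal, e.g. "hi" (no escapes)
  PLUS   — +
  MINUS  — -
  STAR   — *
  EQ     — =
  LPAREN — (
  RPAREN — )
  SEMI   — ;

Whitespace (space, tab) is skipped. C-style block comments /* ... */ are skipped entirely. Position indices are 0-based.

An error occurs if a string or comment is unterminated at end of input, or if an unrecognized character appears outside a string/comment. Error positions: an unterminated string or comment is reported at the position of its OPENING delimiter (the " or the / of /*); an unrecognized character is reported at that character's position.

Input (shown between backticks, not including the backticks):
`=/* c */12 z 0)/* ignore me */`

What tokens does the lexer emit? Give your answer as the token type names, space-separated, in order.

pos=0: emit EQ '='
pos=1: enter COMMENT mode (saw '/*')
exit COMMENT mode (now at pos=8)
pos=8: emit NUM '12' (now at pos=10)
pos=11: emit ID 'z' (now at pos=12)
pos=13: emit NUM '0' (now at pos=14)
pos=14: emit RPAREN ')'
pos=15: enter COMMENT mode (saw '/*')
exit COMMENT mode (now at pos=30)
DONE. 5 tokens: [EQ, NUM, ID, NUM, RPAREN]

Answer: EQ NUM ID NUM RPAREN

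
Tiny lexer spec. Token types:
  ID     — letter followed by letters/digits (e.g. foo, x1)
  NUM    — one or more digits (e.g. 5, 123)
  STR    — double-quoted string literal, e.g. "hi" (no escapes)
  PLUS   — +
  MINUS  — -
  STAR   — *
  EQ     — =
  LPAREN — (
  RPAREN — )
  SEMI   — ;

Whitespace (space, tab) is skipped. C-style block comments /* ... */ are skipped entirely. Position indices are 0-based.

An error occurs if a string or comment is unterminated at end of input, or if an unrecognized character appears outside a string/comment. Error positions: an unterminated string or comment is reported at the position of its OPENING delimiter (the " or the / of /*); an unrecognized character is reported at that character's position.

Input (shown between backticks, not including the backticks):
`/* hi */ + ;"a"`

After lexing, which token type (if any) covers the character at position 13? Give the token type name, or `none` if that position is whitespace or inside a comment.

pos=0: enter COMMENT mode (saw '/*')
exit COMMENT mode (now at pos=8)
pos=9: emit PLUS '+'
pos=11: emit SEMI ';'
pos=12: enter STRING mode
pos=12: emit STR "a" (now at pos=15)
DONE. 3 tokens: [PLUS, SEMI, STR]
Position 13: char is 'a' -> STR

Answer: STR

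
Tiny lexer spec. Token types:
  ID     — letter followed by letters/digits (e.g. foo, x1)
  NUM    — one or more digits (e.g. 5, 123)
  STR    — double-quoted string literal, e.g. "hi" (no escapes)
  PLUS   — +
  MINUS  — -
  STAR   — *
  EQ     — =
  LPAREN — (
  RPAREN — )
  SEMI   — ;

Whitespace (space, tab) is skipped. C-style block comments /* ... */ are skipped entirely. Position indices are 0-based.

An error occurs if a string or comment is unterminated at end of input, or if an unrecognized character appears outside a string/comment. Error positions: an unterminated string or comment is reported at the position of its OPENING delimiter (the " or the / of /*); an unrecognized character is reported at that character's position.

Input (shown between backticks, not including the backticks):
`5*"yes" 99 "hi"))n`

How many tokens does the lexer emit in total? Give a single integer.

Answer: 8

Derivation:
pos=0: emit NUM '5' (now at pos=1)
pos=1: emit STAR '*'
pos=2: enter STRING mode
pos=2: emit STR "yes" (now at pos=7)
pos=8: emit NUM '99' (now at pos=10)
pos=11: enter STRING mode
pos=11: emit STR "hi" (now at pos=15)
pos=15: emit RPAREN ')'
pos=16: emit RPAREN ')'
pos=17: emit ID 'n' (now at pos=18)
DONE. 8 tokens: [NUM, STAR, STR, NUM, STR, RPAREN, RPAREN, ID]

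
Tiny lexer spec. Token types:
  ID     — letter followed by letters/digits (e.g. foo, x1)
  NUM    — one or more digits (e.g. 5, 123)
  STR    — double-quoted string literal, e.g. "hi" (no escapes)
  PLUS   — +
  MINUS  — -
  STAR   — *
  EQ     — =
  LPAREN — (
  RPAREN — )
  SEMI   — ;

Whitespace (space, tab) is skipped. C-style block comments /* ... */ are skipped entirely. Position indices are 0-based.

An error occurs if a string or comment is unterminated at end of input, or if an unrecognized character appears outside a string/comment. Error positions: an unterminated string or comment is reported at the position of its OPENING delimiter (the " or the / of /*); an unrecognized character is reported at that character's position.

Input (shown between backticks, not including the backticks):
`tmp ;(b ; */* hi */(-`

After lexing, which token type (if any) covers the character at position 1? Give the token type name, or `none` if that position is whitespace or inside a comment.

pos=0: emit ID 'tmp' (now at pos=3)
pos=4: emit SEMI ';'
pos=5: emit LPAREN '('
pos=6: emit ID 'b' (now at pos=7)
pos=8: emit SEMI ';'
pos=10: emit STAR '*'
pos=11: enter COMMENT mode (saw '/*')
exit COMMENT mode (now at pos=19)
pos=19: emit LPAREN '('
pos=20: emit MINUS '-'
DONE. 8 tokens: [ID, SEMI, LPAREN, ID, SEMI, STAR, LPAREN, MINUS]
Position 1: char is 'm' -> ID

Answer: ID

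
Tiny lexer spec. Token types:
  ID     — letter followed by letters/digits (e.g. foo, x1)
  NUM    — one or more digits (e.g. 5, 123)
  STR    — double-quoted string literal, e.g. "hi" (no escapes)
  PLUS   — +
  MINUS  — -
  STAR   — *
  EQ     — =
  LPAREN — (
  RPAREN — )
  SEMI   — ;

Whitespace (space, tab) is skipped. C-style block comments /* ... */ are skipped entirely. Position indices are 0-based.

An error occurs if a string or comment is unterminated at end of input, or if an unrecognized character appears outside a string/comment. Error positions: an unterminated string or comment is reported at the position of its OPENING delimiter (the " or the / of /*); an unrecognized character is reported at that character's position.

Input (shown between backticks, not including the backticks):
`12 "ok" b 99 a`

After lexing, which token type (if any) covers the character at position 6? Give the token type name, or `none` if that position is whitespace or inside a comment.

Answer: STR

Derivation:
pos=0: emit NUM '12' (now at pos=2)
pos=3: enter STRING mode
pos=3: emit STR "ok" (now at pos=7)
pos=8: emit ID 'b' (now at pos=9)
pos=10: emit NUM '99' (now at pos=12)
pos=13: emit ID 'a' (now at pos=14)
DONE. 5 tokens: [NUM, STR, ID, NUM, ID]
Position 6: char is '"' -> STR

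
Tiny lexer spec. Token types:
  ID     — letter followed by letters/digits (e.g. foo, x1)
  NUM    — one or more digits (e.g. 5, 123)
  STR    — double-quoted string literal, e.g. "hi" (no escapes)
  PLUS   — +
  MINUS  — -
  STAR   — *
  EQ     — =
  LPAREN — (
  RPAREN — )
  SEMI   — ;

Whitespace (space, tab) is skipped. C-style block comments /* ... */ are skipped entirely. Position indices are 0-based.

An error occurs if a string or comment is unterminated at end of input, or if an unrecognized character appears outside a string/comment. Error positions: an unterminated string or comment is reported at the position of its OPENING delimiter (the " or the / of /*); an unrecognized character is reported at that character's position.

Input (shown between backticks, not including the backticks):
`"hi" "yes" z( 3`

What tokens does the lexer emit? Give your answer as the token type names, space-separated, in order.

Answer: STR STR ID LPAREN NUM

Derivation:
pos=0: enter STRING mode
pos=0: emit STR "hi" (now at pos=4)
pos=5: enter STRING mode
pos=5: emit STR "yes" (now at pos=10)
pos=11: emit ID 'z' (now at pos=12)
pos=12: emit LPAREN '('
pos=14: emit NUM '3' (now at pos=15)
DONE. 5 tokens: [STR, STR, ID, LPAREN, NUM]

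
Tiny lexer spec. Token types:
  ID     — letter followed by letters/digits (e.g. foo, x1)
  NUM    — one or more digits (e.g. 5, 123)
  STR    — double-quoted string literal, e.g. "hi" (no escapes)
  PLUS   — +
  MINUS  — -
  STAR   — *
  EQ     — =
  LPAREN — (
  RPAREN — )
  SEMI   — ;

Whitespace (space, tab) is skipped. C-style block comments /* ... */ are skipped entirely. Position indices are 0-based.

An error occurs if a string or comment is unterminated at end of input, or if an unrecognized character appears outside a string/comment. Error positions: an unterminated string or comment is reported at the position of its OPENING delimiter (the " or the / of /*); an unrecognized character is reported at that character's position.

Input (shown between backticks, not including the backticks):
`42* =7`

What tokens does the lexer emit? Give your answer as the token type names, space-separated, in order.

Answer: NUM STAR EQ NUM

Derivation:
pos=0: emit NUM '42' (now at pos=2)
pos=2: emit STAR '*'
pos=4: emit EQ '='
pos=5: emit NUM '7' (now at pos=6)
DONE. 4 tokens: [NUM, STAR, EQ, NUM]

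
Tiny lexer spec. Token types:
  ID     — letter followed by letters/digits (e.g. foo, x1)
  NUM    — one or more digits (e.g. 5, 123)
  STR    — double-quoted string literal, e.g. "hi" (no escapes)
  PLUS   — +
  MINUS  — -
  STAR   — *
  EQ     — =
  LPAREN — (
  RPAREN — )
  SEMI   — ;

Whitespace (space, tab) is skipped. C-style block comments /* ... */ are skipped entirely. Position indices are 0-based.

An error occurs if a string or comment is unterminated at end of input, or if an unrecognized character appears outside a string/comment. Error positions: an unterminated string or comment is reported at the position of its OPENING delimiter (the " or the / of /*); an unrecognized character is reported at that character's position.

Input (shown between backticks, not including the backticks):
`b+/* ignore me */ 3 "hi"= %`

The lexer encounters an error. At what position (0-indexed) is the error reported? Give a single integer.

pos=0: emit ID 'b' (now at pos=1)
pos=1: emit PLUS '+'
pos=2: enter COMMENT mode (saw '/*')
exit COMMENT mode (now at pos=17)
pos=18: emit NUM '3' (now at pos=19)
pos=20: enter STRING mode
pos=20: emit STR "hi" (now at pos=24)
pos=24: emit EQ '='
pos=26: ERROR — unrecognized char '%'

Answer: 26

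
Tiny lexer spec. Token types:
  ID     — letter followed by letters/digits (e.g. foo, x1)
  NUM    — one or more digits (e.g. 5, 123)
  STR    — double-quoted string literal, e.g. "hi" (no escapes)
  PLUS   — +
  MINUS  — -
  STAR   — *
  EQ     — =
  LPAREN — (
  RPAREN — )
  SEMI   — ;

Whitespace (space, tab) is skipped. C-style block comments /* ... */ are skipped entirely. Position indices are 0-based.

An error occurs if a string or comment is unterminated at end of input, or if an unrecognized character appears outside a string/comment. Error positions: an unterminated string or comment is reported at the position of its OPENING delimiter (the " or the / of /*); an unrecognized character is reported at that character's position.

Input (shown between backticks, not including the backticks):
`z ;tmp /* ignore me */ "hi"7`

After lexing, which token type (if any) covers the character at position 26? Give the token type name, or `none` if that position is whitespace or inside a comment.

pos=0: emit ID 'z' (now at pos=1)
pos=2: emit SEMI ';'
pos=3: emit ID 'tmp' (now at pos=6)
pos=7: enter COMMENT mode (saw '/*')
exit COMMENT mode (now at pos=22)
pos=23: enter STRING mode
pos=23: emit STR "hi" (now at pos=27)
pos=27: emit NUM '7' (now at pos=28)
DONE. 5 tokens: [ID, SEMI, ID, STR, NUM]
Position 26: char is '"' -> STR

Answer: STR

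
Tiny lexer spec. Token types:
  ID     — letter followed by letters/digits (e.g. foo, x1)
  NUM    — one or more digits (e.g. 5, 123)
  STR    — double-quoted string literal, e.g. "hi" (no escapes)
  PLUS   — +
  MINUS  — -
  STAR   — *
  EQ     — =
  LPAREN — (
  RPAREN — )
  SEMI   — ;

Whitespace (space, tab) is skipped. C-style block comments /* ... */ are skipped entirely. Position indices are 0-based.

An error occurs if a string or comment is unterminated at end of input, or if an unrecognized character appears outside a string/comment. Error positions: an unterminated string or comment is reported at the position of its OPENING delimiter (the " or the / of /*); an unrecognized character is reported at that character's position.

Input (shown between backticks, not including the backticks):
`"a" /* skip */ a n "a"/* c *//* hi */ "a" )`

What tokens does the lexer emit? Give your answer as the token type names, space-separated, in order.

Answer: STR ID ID STR STR RPAREN

Derivation:
pos=0: enter STRING mode
pos=0: emit STR "a" (now at pos=3)
pos=4: enter COMMENT mode (saw '/*')
exit COMMENT mode (now at pos=14)
pos=15: emit ID 'a' (now at pos=16)
pos=17: emit ID 'n' (now at pos=18)
pos=19: enter STRING mode
pos=19: emit STR "a" (now at pos=22)
pos=22: enter COMMENT mode (saw '/*')
exit COMMENT mode (now at pos=29)
pos=29: enter COMMENT mode (saw '/*')
exit COMMENT mode (now at pos=37)
pos=38: enter STRING mode
pos=38: emit STR "a" (now at pos=41)
pos=42: emit RPAREN ')'
DONE. 6 tokens: [STR, ID, ID, STR, STR, RPAREN]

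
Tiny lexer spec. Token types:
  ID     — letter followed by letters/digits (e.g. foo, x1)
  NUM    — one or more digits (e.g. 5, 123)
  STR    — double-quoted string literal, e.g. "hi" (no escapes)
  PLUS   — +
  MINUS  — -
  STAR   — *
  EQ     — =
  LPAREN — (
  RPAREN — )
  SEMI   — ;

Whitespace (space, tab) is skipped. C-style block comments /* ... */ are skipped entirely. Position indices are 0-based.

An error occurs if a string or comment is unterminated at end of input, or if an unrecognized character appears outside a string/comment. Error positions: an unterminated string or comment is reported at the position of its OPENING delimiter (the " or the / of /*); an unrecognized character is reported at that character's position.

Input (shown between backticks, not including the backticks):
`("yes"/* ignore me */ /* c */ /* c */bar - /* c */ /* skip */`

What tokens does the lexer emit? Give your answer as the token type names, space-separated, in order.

Answer: LPAREN STR ID MINUS

Derivation:
pos=0: emit LPAREN '('
pos=1: enter STRING mode
pos=1: emit STR "yes" (now at pos=6)
pos=6: enter COMMENT mode (saw '/*')
exit COMMENT mode (now at pos=21)
pos=22: enter COMMENT mode (saw '/*')
exit COMMENT mode (now at pos=29)
pos=30: enter COMMENT mode (saw '/*')
exit COMMENT mode (now at pos=37)
pos=37: emit ID 'bar' (now at pos=40)
pos=41: emit MINUS '-'
pos=43: enter COMMENT mode (saw '/*')
exit COMMENT mode (now at pos=50)
pos=51: enter COMMENT mode (saw '/*')
exit COMMENT mode (now at pos=61)
DONE. 4 tokens: [LPAREN, STR, ID, MINUS]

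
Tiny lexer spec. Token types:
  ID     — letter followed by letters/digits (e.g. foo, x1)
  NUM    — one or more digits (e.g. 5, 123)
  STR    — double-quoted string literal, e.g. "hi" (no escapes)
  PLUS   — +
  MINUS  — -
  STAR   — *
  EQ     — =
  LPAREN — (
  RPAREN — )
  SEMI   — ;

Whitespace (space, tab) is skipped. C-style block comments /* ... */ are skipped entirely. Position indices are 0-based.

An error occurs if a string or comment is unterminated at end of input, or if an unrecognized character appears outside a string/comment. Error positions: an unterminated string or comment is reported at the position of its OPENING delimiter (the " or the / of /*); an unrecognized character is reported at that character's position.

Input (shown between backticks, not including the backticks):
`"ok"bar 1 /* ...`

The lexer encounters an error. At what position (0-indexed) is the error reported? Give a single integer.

pos=0: enter STRING mode
pos=0: emit STR "ok" (now at pos=4)
pos=4: emit ID 'bar' (now at pos=7)
pos=8: emit NUM '1' (now at pos=9)
pos=10: enter COMMENT mode (saw '/*')
pos=10: ERROR — unterminated comment (reached EOF)

Answer: 10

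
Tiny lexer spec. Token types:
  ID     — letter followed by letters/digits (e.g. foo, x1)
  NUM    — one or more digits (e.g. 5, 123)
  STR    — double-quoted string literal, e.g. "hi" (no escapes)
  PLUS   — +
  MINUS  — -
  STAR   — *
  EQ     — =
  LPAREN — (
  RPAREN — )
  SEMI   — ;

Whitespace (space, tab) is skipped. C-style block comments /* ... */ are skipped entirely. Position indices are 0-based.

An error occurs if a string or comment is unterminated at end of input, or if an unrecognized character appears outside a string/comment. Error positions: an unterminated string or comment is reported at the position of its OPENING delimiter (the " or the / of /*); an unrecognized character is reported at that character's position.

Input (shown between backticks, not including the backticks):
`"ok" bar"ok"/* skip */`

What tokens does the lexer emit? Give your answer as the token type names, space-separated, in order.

pos=0: enter STRING mode
pos=0: emit STR "ok" (now at pos=4)
pos=5: emit ID 'bar' (now at pos=8)
pos=8: enter STRING mode
pos=8: emit STR "ok" (now at pos=12)
pos=12: enter COMMENT mode (saw '/*')
exit COMMENT mode (now at pos=22)
DONE. 3 tokens: [STR, ID, STR]

Answer: STR ID STR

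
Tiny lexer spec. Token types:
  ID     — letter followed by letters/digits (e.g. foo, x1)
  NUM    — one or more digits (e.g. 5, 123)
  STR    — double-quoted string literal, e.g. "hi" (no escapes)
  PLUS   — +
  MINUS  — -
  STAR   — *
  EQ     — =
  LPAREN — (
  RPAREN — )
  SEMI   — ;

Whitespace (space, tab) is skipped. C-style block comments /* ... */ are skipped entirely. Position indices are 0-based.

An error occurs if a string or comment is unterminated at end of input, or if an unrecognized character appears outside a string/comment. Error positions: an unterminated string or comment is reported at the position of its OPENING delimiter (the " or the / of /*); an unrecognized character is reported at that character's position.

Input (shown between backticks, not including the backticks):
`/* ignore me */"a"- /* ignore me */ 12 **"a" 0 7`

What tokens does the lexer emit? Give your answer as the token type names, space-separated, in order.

Answer: STR MINUS NUM STAR STAR STR NUM NUM

Derivation:
pos=0: enter COMMENT mode (saw '/*')
exit COMMENT mode (now at pos=15)
pos=15: enter STRING mode
pos=15: emit STR "a" (now at pos=18)
pos=18: emit MINUS '-'
pos=20: enter COMMENT mode (saw '/*')
exit COMMENT mode (now at pos=35)
pos=36: emit NUM '12' (now at pos=38)
pos=39: emit STAR '*'
pos=40: emit STAR '*'
pos=41: enter STRING mode
pos=41: emit STR "a" (now at pos=44)
pos=45: emit NUM '0' (now at pos=46)
pos=47: emit NUM '7' (now at pos=48)
DONE. 8 tokens: [STR, MINUS, NUM, STAR, STAR, STR, NUM, NUM]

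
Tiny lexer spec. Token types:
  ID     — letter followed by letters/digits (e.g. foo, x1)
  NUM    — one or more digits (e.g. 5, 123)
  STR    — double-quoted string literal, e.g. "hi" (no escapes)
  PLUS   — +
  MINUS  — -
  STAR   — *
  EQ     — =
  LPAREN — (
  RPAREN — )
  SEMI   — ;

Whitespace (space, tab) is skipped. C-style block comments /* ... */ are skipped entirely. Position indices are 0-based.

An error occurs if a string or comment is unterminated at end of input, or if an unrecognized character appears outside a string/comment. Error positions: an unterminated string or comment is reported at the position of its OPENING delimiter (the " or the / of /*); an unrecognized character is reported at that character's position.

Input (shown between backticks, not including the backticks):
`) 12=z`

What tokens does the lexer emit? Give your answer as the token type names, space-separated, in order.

pos=0: emit RPAREN ')'
pos=2: emit NUM '12' (now at pos=4)
pos=4: emit EQ '='
pos=5: emit ID 'z' (now at pos=6)
DONE. 4 tokens: [RPAREN, NUM, EQ, ID]

Answer: RPAREN NUM EQ ID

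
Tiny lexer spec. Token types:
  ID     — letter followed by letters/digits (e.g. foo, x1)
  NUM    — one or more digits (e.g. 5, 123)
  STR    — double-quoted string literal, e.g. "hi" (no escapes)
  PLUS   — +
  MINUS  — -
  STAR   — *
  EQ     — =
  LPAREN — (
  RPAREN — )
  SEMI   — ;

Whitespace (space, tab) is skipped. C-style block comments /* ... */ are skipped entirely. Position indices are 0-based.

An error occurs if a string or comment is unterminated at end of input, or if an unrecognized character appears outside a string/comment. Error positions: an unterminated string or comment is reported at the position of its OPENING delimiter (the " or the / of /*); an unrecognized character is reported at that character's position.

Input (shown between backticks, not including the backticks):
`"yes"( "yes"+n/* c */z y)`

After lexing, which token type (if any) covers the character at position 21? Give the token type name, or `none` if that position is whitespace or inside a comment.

Answer: ID

Derivation:
pos=0: enter STRING mode
pos=0: emit STR "yes" (now at pos=5)
pos=5: emit LPAREN '('
pos=7: enter STRING mode
pos=7: emit STR "yes" (now at pos=12)
pos=12: emit PLUS '+'
pos=13: emit ID 'n' (now at pos=14)
pos=14: enter COMMENT mode (saw '/*')
exit COMMENT mode (now at pos=21)
pos=21: emit ID 'z' (now at pos=22)
pos=23: emit ID 'y' (now at pos=24)
pos=24: emit RPAREN ')'
DONE. 8 tokens: [STR, LPAREN, STR, PLUS, ID, ID, ID, RPAREN]
Position 21: char is 'z' -> ID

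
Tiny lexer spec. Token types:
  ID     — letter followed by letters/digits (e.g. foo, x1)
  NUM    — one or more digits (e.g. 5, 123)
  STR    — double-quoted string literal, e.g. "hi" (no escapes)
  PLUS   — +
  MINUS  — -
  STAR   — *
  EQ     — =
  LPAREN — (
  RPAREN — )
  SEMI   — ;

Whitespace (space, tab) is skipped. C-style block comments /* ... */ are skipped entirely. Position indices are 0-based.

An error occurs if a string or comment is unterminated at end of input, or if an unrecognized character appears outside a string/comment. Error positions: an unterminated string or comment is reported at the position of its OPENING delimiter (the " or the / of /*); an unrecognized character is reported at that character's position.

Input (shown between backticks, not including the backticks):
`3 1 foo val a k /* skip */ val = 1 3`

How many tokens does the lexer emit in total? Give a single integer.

Answer: 10

Derivation:
pos=0: emit NUM '3' (now at pos=1)
pos=2: emit NUM '1' (now at pos=3)
pos=4: emit ID 'foo' (now at pos=7)
pos=8: emit ID 'val' (now at pos=11)
pos=12: emit ID 'a' (now at pos=13)
pos=14: emit ID 'k' (now at pos=15)
pos=16: enter COMMENT mode (saw '/*')
exit COMMENT mode (now at pos=26)
pos=27: emit ID 'val' (now at pos=30)
pos=31: emit EQ '='
pos=33: emit NUM '1' (now at pos=34)
pos=35: emit NUM '3' (now at pos=36)
DONE. 10 tokens: [NUM, NUM, ID, ID, ID, ID, ID, EQ, NUM, NUM]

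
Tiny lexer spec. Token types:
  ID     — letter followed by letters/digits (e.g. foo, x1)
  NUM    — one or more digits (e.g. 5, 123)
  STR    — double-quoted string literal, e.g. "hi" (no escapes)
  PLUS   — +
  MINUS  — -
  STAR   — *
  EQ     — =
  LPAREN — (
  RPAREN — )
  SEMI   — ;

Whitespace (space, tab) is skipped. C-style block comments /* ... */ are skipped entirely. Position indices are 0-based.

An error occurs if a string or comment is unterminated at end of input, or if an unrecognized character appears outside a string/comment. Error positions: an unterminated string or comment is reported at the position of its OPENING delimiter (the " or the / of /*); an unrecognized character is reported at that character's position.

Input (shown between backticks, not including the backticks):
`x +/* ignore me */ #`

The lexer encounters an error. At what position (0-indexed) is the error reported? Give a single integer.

Answer: 19

Derivation:
pos=0: emit ID 'x' (now at pos=1)
pos=2: emit PLUS '+'
pos=3: enter COMMENT mode (saw '/*')
exit COMMENT mode (now at pos=18)
pos=19: ERROR — unrecognized char '#'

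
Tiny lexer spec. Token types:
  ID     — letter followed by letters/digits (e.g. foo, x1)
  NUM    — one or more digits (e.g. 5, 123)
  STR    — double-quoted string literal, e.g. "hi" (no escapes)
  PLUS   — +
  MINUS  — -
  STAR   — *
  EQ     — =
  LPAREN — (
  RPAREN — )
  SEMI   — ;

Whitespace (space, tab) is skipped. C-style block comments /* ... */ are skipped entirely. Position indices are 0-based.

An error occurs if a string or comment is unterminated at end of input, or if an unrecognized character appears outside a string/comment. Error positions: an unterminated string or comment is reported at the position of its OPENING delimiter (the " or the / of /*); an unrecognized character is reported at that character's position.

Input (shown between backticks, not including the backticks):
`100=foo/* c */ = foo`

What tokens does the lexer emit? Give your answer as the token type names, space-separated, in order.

Answer: NUM EQ ID EQ ID

Derivation:
pos=0: emit NUM '100' (now at pos=3)
pos=3: emit EQ '='
pos=4: emit ID 'foo' (now at pos=7)
pos=7: enter COMMENT mode (saw '/*')
exit COMMENT mode (now at pos=14)
pos=15: emit EQ '='
pos=17: emit ID 'foo' (now at pos=20)
DONE. 5 tokens: [NUM, EQ, ID, EQ, ID]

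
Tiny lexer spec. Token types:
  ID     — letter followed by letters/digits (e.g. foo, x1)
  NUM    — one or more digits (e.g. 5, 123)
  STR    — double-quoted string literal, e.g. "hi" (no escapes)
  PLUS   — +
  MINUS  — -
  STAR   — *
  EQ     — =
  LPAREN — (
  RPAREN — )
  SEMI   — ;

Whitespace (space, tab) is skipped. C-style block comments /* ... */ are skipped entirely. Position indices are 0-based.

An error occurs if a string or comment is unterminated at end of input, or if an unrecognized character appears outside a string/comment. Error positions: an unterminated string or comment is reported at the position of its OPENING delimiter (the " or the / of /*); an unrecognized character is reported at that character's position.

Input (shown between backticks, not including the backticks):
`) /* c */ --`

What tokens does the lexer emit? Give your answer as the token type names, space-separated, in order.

pos=0: emit RPAREN ')'
pos=2: enter COMMENT mode (saw '/*')
exit COMMENT mode (now at pos=9)
pos=10: emit MINUS '-'
pos=11: emit MINUS '-'
DONE. 3 tokens: [RPAREN, MINUS, MINUS]

Answer: RPAREN MINUS MINUS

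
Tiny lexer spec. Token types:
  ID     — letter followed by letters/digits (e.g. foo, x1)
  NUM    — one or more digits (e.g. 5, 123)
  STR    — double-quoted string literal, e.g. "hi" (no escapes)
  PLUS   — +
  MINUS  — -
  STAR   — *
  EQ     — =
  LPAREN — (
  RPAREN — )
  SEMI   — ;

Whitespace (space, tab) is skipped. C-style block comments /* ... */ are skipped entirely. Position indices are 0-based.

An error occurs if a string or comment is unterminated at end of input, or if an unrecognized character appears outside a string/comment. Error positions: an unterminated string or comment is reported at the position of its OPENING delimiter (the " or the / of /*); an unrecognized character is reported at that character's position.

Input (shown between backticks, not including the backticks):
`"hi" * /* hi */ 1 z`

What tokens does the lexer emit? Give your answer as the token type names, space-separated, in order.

pos=0: enter STRING mode
pos=0: emit STR "hi" (now at pos=4)
pos=5: emit STAR '*'
pos=7: enter COMMENT mode (saw '/*')
exit COMMENT mode (now at pos=15)
pos=16: emit NUM '1' (now at pos=17)
pos=18: emit ID 'z' (now at pos=19)
DONE. 4 tokens: [STR, STAR, NUM, ID]

Answer: STR STAR NUM ID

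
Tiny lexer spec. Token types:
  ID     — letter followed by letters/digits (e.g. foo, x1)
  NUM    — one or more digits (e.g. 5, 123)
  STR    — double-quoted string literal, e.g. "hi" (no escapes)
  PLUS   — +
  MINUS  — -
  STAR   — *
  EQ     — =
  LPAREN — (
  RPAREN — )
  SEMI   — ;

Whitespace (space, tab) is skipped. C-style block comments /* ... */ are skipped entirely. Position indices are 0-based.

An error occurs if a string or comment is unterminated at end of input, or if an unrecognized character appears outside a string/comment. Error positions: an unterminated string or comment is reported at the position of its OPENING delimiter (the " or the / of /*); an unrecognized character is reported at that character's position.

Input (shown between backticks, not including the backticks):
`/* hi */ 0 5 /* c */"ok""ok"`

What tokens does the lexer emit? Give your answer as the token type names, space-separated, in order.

Answer: NUM NUM STR STR

Derivation:
pos=0: enter COMMENT mode (saw '/*')
exit COMMENT mode (now at pos=8)
pos=9: emit NUM '0' (now at pos=10)
pos=11: emit NUM '5' (now at pos=12)
pos=13: enter COMMENT mode (saw '/*')
exit COMMENT mode (now at pos=20)
pos=20: enter STRING mode
pos=20: emit STR "ok" (now at pos=24)
pos=24: enter STRING mode
pos=24: emit STR "ok" (now at pos=28)
DONE. 4 tokens: [NUM, NUM, STR, STR]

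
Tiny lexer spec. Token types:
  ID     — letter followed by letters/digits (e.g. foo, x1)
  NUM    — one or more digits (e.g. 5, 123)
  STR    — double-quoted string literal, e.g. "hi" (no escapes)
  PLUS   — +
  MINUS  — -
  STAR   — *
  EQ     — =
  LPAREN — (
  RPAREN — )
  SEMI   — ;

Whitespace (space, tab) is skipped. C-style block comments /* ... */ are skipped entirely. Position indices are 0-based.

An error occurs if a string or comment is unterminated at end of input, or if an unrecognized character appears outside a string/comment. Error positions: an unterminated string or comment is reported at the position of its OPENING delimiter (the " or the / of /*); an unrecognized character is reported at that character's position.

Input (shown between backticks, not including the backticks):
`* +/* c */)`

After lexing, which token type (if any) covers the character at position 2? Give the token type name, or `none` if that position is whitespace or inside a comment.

Answer: PLUS

Derivation:
pos=0: emit STAR '*'
pos=2: emit PLUS '+'
pos=3: enter COMMENT mode (saw '/*')
exit COMMENT mode (now at pos=10)
pos=10: emit RPAREN ')'
DONE. 3 tokens: [STAR, PLUS, RPAREN]
Position 2: char is '+' -> PLUS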